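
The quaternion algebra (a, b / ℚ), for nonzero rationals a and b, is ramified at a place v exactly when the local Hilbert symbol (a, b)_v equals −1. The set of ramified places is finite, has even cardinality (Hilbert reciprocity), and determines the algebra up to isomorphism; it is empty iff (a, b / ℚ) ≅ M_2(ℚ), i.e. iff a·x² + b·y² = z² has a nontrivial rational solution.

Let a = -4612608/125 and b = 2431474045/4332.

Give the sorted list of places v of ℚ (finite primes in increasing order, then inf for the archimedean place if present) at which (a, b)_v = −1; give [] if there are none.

Mod squares: a ≡ -10010, b ≡ 15015. Check v ∈ {∞, 2, 3, 5, 7, 11, 13, 17, 19, 41}.
v=∞: -10010 < 0 and 15015 > 0  ⇒  (a,b)_∞ = +1.
v=11: a=11^1·(≡9), b=11^1·(≡1) mod 11; (9|11)=+1, (1|11)=+1; (−1)^{1·1·5}·(+1)^1·(+1)^1 = -1.
v=5: a=5^-3·(≡2), b=5^1·(≡2) mod 5; (2|5)=-1, (2|5)=-1; (−1)^{-3·1·2}·(-1)^1·(-1)^-3 = +1.
v=19: a=19^0·(≡2), b=19^-2·(≡5) mod 19; (2|19)=-1, (5|19)=+1; (−1)^{0·-2·9}·(-1)^-2·(+1)^0 = +1.
v=17: a=17^0·(≡6), b=17^2·(≡16) mod 17; (6|17)=-1, (16|17)=+1; (−1)^{0·2·8}·(-1)^2·(+1)^0 = +1.
v=13: a=13^1·(≡4), b=13^1·(≡6) mod 13; (4|13)=+1, (6|13)=-1; (−1)^{1·1·6}·(+1)^1·(-1)^1 = -1.
v=2: v_2(a)=9, v_2(b)=-2; units ≡ 3, 7 (mod 8); ε·ε+αω+βω = 1·1+9·0+-2·1 ≡ 1  ⇒  (a,b)_2 = -1.
v=41: a=41^0·(≡28), b=41^2·(≡23) mod 41; (28|41)=-1, (23|41)=+1; (−1)^{0·2·20}·(-1)^2·(+1)^0 = +1.
v=3: a=3^2·(≡1), b=3^-1·(≡1) mod 3; (1|3)=+1, (1|3)=+1; (−1)^{2·-1·1}·(+1)^-1·(+1)^2 = +1.
v=7: a=7^1·(≡6), b=7^1·(≡5) mod 7; (6|7)=-1, (5|7)=-1; (−1)^{1·1·3}·(-1)^1·(-1)^1 = -1.
|Ram(-10010, 15015)| = 4, even; anisotropic at {2, 7, 11, 13}.

[2, 7, 11, 13]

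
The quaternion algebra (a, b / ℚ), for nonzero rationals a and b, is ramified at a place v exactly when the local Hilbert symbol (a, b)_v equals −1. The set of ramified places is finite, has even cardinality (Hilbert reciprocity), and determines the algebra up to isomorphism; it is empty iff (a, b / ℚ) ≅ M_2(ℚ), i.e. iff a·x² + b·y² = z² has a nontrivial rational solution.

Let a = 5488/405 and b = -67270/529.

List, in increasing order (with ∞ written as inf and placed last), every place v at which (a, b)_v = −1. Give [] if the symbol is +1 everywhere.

(a, b) ≡ (35, -70) mod (ℚ^×)²; places V = {2, 3, 5, 7, 23, 31, ∞}.
(a,b)_∞: sgn(35)=+, sgn(-70)=−, so +1.
(a,b)_31: α=0, u≡16; β=2, v≡27 (mod 31); (16|31)=+1, (27|31)=-1; sign (−1)^0·+1^2·-1^0 = +1.
(a,b)_2: α=4, β=1; u≡3, v≡5 (mod 8); ε(u)ε(v)=1·0, αω(v)=4·1, βω(u)=1·1; sum ≡ 1  ⇒  -1.
(a,b)_7: α=3, u≡5; β=1, v≡2 (mod 7); (5|7)=-1, (2|7)=+1; sign (−1)^1·-1^1·+1^3 = +1.
(a,b)_5: α=-1, u≡3; β=1, v≡4 (mod 5); (3|5)=-1, (4|5)=+1; sign (−1)^0·-1^1·+1^-1 = -1.
(a,b)_3: α=-4, u≡2; β=0, v≡2 (mod 3); (2|3)=-1, (2|3)=-1; sign (−1)^0·-1^0·-1^-4 = +1.
(a,b)_23: α=0, u≡1; β=-2, v≡5 (mod 23); (1|23)=+1, (5|23)=-1; sign (−1)^0·+1^-2·-1^0 = +1.
Ram(35, -70) = {2, 5}; no ℚ_2-point on the conic.

[2, 5]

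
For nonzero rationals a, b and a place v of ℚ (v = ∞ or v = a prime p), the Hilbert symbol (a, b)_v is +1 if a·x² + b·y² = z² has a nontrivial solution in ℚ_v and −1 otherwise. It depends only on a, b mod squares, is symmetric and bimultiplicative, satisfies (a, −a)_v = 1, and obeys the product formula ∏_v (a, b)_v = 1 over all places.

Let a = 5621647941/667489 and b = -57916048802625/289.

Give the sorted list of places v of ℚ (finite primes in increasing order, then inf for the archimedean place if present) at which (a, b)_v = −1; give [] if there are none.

[19, 29]

Mod squares: a ≡ 29, b ≡ -823745. Check v ∈ {∞, 2, 3, 5, 7, 13, 17, 19, 23, 29, 43}.
v=13: a=13^2·(≡9), b=13^3·(≡1) mod 13; (9|13)=+1, (1|13)=+1; (−1)^{2·3·6}·(+1)^3·(+1)^2 = +1.
v=23: a=23^0·(≡18), b=23^1·(≡17) mod 23; (18|23)=+1, (17|23)=-1; (−1)^{0·1·11}·(+1)^1·(-1)^0 = +1.
v=3: a=3^4·(≡2), b=3^2·(≡1) mod 3; (2|3)=-1, (1|3)=+1; (−1)^{4·2·1}·(-1)^2·(+1)^4 = +1.
v=5: a=5^0·(≡4), b=5^3·(≡1) mod 5; (4|5)=+1, (1|5)=+1; (−1)^{0·3·2}·(+1)^3·(+1)^0 = +1.
v=7: a=7^2·(≡2), b=7^0·(≡4) mod 7; (2|7)=+1, (4|7)=+1; (−1)^{2·0·3}·(+1)^0·(+1)^2 = +1.
v=29: a=29^1·(≡5), b=29^1·(≡21) mod 29; (5|29)=+1, (21|29)=-1; (−1)^{1·1·14}·(+1)^1·(-1)^1 = -1.
v=19: a=19^-2·(≡14), b=19^1·(≡8) mod 19; (14|19)=-1, (8|19)=-1; (−1)^{-2·1·9}·(-1)^1·(-1)^-2 = -1.
v=43: a=43^-2·(≡37), b=43^2·(≡15) mod 43; (37|43)=-1, (15|43)=+1; (−1)^{-2·2·21}·(-1)^2·(+1)^-2 = +1.
v=17: a=17^2·(≡6), b=17^-2·(≡10) mod 17; (6|17)=-1, (10|17)=-1; (−1)^{2·-2·8}·(-1)^-2·(-1)^2 = +1.
v=∞: 29 > 0 and -823745 < 0  ⇒  (a,b)_∞ = +1.
v=2: v_2(a)=0, v_2(b)=0; units ≡ 5, 7 (mod 8); ε·ε+αω+βω = 0·1+0·0+0·1 ≡ 0  ⇒  (a,b)_2 = +1.
(29, -823745 / ℚ) ramifies at {19, 29}: a division algebra.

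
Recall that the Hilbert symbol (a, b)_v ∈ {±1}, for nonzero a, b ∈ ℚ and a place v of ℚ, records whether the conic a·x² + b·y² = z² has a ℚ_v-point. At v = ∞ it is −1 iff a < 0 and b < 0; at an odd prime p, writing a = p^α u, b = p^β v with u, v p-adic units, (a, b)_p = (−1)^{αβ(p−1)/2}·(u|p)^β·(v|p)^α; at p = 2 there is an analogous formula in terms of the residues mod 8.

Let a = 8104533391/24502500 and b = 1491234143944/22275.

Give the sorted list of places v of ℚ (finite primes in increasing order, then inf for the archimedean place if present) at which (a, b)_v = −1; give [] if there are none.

(a, b) ≡ (31, 15686) mod (ℚ^×)²; places V = {2, 3, 5, 11, 19, 23, 31, 37, ∞}.
(a,b)_31: α=1, u≡2; β=1, v≡2 (mod 31); (2|31)=+1, (2|31)=+1; sign (−1)^1·+1^1·+1^1 = -1.
(a,b)_19: α=2, u≡8; β=2, v≡1 (mod 19); (8|19)=-1, (1|19)=+1; sign (−1)^0·-1^2·+1^2 = +1.
(a,b)_∞: sgn(31)=+, sgn(15686)=+, so +1.
(a,b)_11: α=-2, u≡9; β=-1, v≡6 (mod 11); (9|11)=+1, (6|11)=-1; sign (−1)^0·+1^-1·-1^-2 = +1.
(a,b)_37: α=2, u≡22; β=2, v≡35 (mod 37); (22|37)=-1, (35|37)=-1; sign (−1)^0·-1^2·-1^2 = +1.
(a,b)_23: α=2, u≡9; β=3, v≡11 (mod 23); (9|23)=+1, (11|23)=-1; sign (−1)^0·+1^3·-1^2 = +1.
(a,b)_5: α=-4, u≡4; β=-2, v≡4 (mod 5); (4|5)=+1, (4|5)=+1; sign (−1)^0·+1^-2·+1^-4 = +1.
(a,b)_2: α=-2, β=3; u≡7, v≡3 (mod 8); ε(u)ε(v)=1·1, αω(v)=-2·1, βω(u)=3·0; sum ≡ 1  ⇒  -1.
(a,b)_3: α=-4, u≡1; β=-4, v≡2 (mod 3); (1|3)=+1, (2|3)=-1; sign (−1)^0·+1^-4·-1^-4 = +1.
|Ram(31, 15686)| = 2, even; anisotropic at {2, 31}.

[2, 31]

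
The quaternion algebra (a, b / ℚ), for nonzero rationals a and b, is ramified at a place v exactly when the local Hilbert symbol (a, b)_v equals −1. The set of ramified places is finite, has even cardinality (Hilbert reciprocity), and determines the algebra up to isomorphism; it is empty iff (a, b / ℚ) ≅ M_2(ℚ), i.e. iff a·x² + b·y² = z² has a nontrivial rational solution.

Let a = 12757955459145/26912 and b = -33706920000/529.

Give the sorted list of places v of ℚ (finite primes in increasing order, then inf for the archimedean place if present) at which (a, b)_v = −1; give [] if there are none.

[5, 17, 19, 31]

(a, b) ≡ (89816610, -842673) mod (ℚ^×)²; places V = {2, 3, 5, 13, 17, 19, 23, 29, 31, 41, ∞}.
(a,b)_3: α=1, u≡1; β=1, v≡2 (mod 3); (1|3)=+1, (2|3)=-1; sign (−1)^1·+1^1·-1^1 = +1.
(a,b)_5: α=1, u≡2; β=4, v≡2 (mod 5); (2|5)=-1, (2|5)=-1; sign (−1)^0·-1^4·-1^1 = -1.
(a,b)_2: α=-5, β=6; u≡1, v≡7 (mod 8); ε(u)ε(v)=0·1, αω(v)=-5·0, βω(u)=6·0; sum ≡ 0  ⇒  +1.
(a,b)_31: α=1, u≡8; β=1, v≡20 (mod 31); (8|31)=+1, (20|31)=+1; sign (−1)^1·+1^1·+1^1 = -1.
(a,b)_23: α=1, u≡14; β=-2, v≡3 (mod 23); (14|23)=-1, (3|23)=+1; sign (−1)^0·-1^-2·+1^1 = +1.
(a,b)_17: α=1, u≡2; β=1, v≡7 (mod 17); (2|17)=+1, (7|17)=-1; sign (−1)^0·+1^1·-1^1 = -1.
(a,b)_13: α=3, u≡3; β=1, v≡9 (mod 13); (3|13)=+1, (9|13)=+1; sign (−1)^0·+1^1·+1^3 = +1.
(a,b)_∞: sgn(89816610)=+, sgn(-842673)=−, so +1.
(a,b)_41: α=2, u≡4; β=1, v≡34 (mod 41); (4|41)=+1, (34|41)=-1; sign (−1)^0·+1^1·-1^2 = +1.
(a,b)_29: α=-2, u≡2; β=0, v≡24 (mod 29); (2|29)=-1, (24|29)=+1; sign (−1)^0·-1^0·+1^-2 = +1.
(a,b)_19: α=1, u≡16; β=0, v≡13 (mod 19); (16|19)=+1, (13|19)=-1; sign (−1)^0·+1^0·-1^1 = -1.
|Ram(89816610, -842673)| = 4, even; anisotropic at {5, 17, 19, 31}.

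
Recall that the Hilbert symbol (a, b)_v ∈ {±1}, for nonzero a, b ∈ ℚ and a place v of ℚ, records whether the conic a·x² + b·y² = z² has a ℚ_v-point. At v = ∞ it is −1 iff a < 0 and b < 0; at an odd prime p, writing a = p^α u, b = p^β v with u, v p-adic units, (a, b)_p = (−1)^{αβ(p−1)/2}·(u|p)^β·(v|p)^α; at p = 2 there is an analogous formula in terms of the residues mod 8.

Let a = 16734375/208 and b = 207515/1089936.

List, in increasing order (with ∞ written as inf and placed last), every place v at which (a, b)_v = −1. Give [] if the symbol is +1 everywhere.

(a, b) ≡ (1547, 35) mod (ℚ^×)²; places V = {2, 3, 5, 7, 11, 13, 17, 29, ∞}.
(a,b)_7: α=1, u≡4; β=3, v≡3 (mod 7); (4|7)=+1, (3|7)=-1; sign (−1)^1·+1^3·-1^1 = +1.
(a,b)_17: α=1, u≡6; β=0, v≡2 (mod 17); (6|17)=-1, (2|17)=+1; sign (−1)^0·-1^0·+1^1 = +1.
(a,b)_13: α=-1, u≡7; β=0, v≡3 (mod 13); (7|13)=-1, (3|13)=+1; sign (−1)^0·-1^0·+1^-1 = +1.
(a,b)_2: α=-4, β=-4; u≡3, v≡3 (mod 8); ε(u)ε(v)=1·1, αω(v)=-4·1, βω(u)=-4·1; sum ≡ 1  ⇒  -1.
(a,b)_∞: sgn(1547)=+, sgn(35)=+, so +1.
(a,b)_5: α=6, u≡2; β=1, v≡3 (mod 5); (2|5)=-1, (3|5)=-1; sign (−1)^0·-1^1·-1^6 = -1.
(a,b)_11: α=0, u≡2; β=2, v≡10 (mod 11); (2|11)=-1, (10|11)=-1; sign (−1)^0·-1^2·-1^0 = +1.
(a,b)_29: α=0, u≡14; β=-2, v≡1 (mod 29); (14|29)=-1, (1|29)=+1; sign (−1)^0·-1^-2·+1^0 = +1.
(a,b)_3: α=2, u≡2; β=-4, v≡2 (mod 3); (2|3)=-1, (2|3)=-1; sign (−1)^0·-1^-4·-1^2 = +1.
|Ram(1547, 35)| = 2, even; anisotropic at {2, 5}.

[2, 5]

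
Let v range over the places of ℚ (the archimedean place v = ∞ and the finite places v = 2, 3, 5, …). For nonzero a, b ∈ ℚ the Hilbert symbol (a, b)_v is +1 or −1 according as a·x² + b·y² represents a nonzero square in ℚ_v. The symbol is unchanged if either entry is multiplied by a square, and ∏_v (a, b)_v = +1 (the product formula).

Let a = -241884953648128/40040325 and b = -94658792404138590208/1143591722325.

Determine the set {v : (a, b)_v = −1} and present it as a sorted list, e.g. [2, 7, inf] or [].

[2, 13, 23, inf]

(a, b) ≡ (-12259, -1066) mod (ℚ^×)²; places V = {2, 3, 5, 7, 13, 17, 19, 23, 41, ∞}.
(a,b)_19: α=2, u≡14; β=2, v≡16 (mod 19); (14|19)=-1, (16|19)=+1; sign (−1)^0·-1^2·+1^2 = +1.
(a,b)_23: α=1, u≡5; β=2, v≡17 (mod 23); (5|23)=-1, (17|23)=-1; sign (−1)^0·-1^2·-1^1 = -1.
(a,b)_2: α=10, β=21; u≡5, v≡3 (mod 8); ε(u)ε(v)=0·1, αω(v)=10·1, βω(u)=21·1; sum ≡ 1  ⇒  -1.
(a,b)_13: α=-3, u≡11; β=-7, v≡9 (mod 13); (11|13)=-1, (9|13)=+1; sign (−1)^0·-1^-7·+1^-3 = -1.
(a,b)_17: α=2, u≡8; β=0, v≡6 (mod 17); (8|17)=+1, (6|17)=-1; sign (−1)^0·+1^0·-1^2 = +1.
(a,b)_∞: sgn(-12259)=−, sgn(-1066)=−, so -1.
(a,b)_5: α=-2, u≡4; β=-2, v≡4 (mod 5); (4|5)=+1, (4|5)=+1; sign (−1)^0·+1^-2·+1^-2 = +1.
(a,b)_7: α=4, u≡6; β=8, v≡3 (mod 7); (6|7)=-1, (3|7)=-1; sign (−1)^0·-1^8·-1^4 = +1.
(a,b)_41: α=1, u≡19; β=1, v≡26 (mod 41); (19|41)=-1, (26|41)=-1; sign (−1)^0·-1^1·-1^1 = +1.
(a,b)_3: α=-6, u≡2; β=-6, v≡2 (mod 3); (2|3)=-1, (2|3)=-1; sign (−1)^0·-1^-6·-1^-6 = +1.
Ram(-12259, -1066) = {2, 13, 23, ∞}; no ℚ_2-point on the conic.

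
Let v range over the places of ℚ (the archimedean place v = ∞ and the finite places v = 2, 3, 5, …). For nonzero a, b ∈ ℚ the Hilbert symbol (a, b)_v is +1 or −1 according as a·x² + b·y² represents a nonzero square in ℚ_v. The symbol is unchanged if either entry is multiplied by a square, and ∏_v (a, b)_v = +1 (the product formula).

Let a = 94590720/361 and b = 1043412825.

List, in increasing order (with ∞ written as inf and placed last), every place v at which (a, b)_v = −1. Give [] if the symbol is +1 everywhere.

[5, 23]

Mod squares: a ≡ 41055, b ≡ 273. Check v ∈ {∞, 2, 3, 5, 7, 13, 17, 19, 23}.
v=2: v_2(a)=8, v_2(b)=0; units ≡ 7, 1 (mod 8); ε·ε+αω+βω = 1·0+8·0+0·0 ≡ 0  ⇒  (a,b)_2 = +1.
v=∞: 41055 > 0 and 273 > 0  ⇒  (a,b)_∞ = +1.
v=3: a=3^3·(≡2), b=3^1·(≡1) mod 3; (2|3)=-1, (1|3)=+1; (−1)^{3·1·1}·(-1)^1·(+1)^3 = +1.
v=23: a=23^1·(≡15), b=23^2·(≡14) mod 23; (15|23)=-1, (14|23)=-1; (−1)^{1·2·11}·(-1)^2·(-1)^1 = -1.
v=13: a=13^0·(≡12), b=13^1·(≡5) mod 13; (12|13)=+1, (5|13)=-1; (−1)^{0·1·6}·(+1)^1·(-1)^0 = +1.
v=19: a=19^-2·(≡18), b=19^0·(≡9) mod 19; (18|19)=-1, (9|19)=+1; (−1)^{-2·0·9}·(-1)^0·(+1)^-2 = +1.
v=17: a=17^1·(≡15), b=17^2·(≡16) mod 17; (15|17)=+1, (16|17)=+1; (−1)^{1·2·8}·(+1)^2·(+1)^1 = +1.
v=5: a=5^1·(≡4), b=5^2·(≡3) mod 5; (4|5)=+1, (3|5)=-1; (−1)^{1·2·2}·(+1)^2·(-1)^1 = -1.
v=7: a=7^1·(≡5), b=7^1·(≡2) mod 7; (5|7)=-1, (2|7)=+1; (−1)^{1·1·3}·(-1)^1·(+1)^1 = +1.
(41055, 273 / ℚ) ramifies at {5, 23}: a division algebra.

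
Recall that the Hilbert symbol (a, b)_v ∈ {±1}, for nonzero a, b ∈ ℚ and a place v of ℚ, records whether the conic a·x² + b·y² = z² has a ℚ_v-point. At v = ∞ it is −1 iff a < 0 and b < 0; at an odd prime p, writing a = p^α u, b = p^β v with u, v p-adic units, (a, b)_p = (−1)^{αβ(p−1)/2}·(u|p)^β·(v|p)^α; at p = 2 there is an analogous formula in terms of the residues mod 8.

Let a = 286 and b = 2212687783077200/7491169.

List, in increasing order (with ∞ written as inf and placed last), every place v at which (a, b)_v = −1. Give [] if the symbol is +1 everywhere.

(a, b) ≡ (286, 270512957) mod (ℚ^×)²; places V = {2, 5, 7, 11, 13, 17, 23, 29, 37, 41, 43, ∞}.
(a,b)_17: α=0, u≡14; β=-2, v≡8 (mod 17); (14|17)=-1, (8|17)=+1; sign (−1)^0·-1^-2·+1^0 = +1.
(a,b)_7: α=0, u≡6; β=-2, v≡2 (mod 7); (6|7)=-1, (2|7)=+1; sign (−1)^0·-1^-2·+1^0 = +1.
(a,b)_23: α=0, u≡10; β=-2, v≡15 (mod 23); (10|23)=-1, (15|23)=-1; sign (−1)^0·-1^-2·-1^0 = +1.
(a,b)_11: α=1, u≡4; β=3, v≡1 (mod 11); (4|11)=+1, (1|11)=+1; sign (−1)^1·+1^3·+1^1 = -1.
(a,b)_29: α=0, u≡25; β=1, v≡9 (mod 29); (25|29)=+1, (9|29)=+1; sign (−1)^0·+1^1·+1^0 = +1.
(a,b)_5: α=0, u≡1; β=2, v≡2 (mod 5); (1|5)=+1, (2|5)=-1; sign (−1)^0·+1^2·-1^0 = +1.
(a,b)_∞: sgn(286)=+, sgn(270512957)=+, so +1.
(a,b)_2: α=1, β=4; u≡7, v≡5 (mod 8); ε(u)ε(v)=1·0, αω(v)=1·1, βω(u)=4·0; sum ≡ 1  ⇒  -1.
(a,b)_13: α=1, u≡9; β=3, v≡7 (mod 13); (9|13)=+1, (7|13)=-1; sign (−1)^0·+1^3·-1^1 = -1.
(a,b)_43: α=0, u≡28; β=1, v≡10 (mod 43); (28|43)=-1, (10|43)=+1; sign (−1)^0·-1^1·+1^0 = -1.
(a,b)_41: α=0, u≡40; β=1, v≡34 (mod 41); (40|41)=+1, (34|41)=-1; sign (−1)^0·+1^1·-1^0 = +1.
(a,b)_37: α=0, u≡27; β=1, v≡17 (mod 37); (27|37)=+1, (17|37)=-1; sign (−1)^0·+1^1·-1^0 = +1.
(286, 270512957 / ℚ) ramifies at {2, 11, 13, 43}: a division algebra.

[2, 11, 13, 43]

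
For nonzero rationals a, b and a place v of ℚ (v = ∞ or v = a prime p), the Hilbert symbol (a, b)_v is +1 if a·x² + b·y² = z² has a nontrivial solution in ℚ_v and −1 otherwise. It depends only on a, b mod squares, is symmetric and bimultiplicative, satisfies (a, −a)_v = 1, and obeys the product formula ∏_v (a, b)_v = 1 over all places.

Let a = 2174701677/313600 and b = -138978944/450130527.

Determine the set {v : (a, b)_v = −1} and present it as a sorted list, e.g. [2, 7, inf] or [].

(a, b) ≡ (1653, -182) mod (ℚ^×)²; places V = {2, 3, 5, 7, 11, 13, 17, 19, 29, 31, 37, ∞}.
(a,b)_2: α=-8, β=7; u≡5, v≡5 (mod 8); ε(u)ε(v)=0·0, αω(v)=-8·1, βω(u)=7·1; sum ≡ 1  ⇒  -1.
(a,b)_3: α=1, u≡2; β=-12, v≡1 (mod 3); (2|3)=-1, (1|3)=+1; sign (−1)^0·-1^-12·+1^1 = +1.
(a,b)_37: α=2, u≡36; β=0, v≡33 (mod 37); (36|37)=+1, (33|37)=+1; sign (−1)^0·+1^0·+1^2 = +1.
(a,b)_∞: sgn(1653)=+, sgn(-182)=−, so +1.
(a,b)_19: α=1, u≡9; β=0, v≡2 (mod 19); (9|19)=+1, (2|19)=-1; sign (−1)^0·+1^0·-1^1 = -1.
(a,b)_13: α=0, u≡5; β=1, v≡9 (mod 13); (5|13)=-1, (9|13)=+1; sign (−1)^0·-1^1·+1^0 = -1.
(a,b)_11: α=0, u≡5; β=-2, v≡9 (mod 11); (5|11)=+1, (9|11)=+1; sign (−1)^0·+1^-2·+1^0 = +1.
(a,b)_31: α=2, u≡28; β=0, v≡28 (mod 31); (28|31)=+1, (28|31)=+1; sign (−1)^0·+1^0·+1^2 = +1.
(a,b)_17: α=0, u≡1; β=4, v≡14 (mod 17); (1|17)=+1, (14|17)=-1; sign (−1)^0·+1^4·-1^0 = +1.
(a,b)_7: α=-2, u≡4; β=-1, v≡4 (mod 7); (4|7)=+1, (4|7)=+1; sign (−1)^0·+1^-1·+1^-2 = +1.
(a,b)_29: α=1, u≡4; β=0, v≡2 (mod 29); (4|29)=+1, (2|29)=-1; sign (−1)^0·+1^0·-1^1 = -1.
(a,b)_5: α=-2, u≡3; β=0, v≡3 (mod 5); (3|5)=-1, (3|5)=-1; sign (−1)^0·-1^0·-1^-2 = +1.
(1653, -182 / ℚ) ramifies at {2, 13, 19, 29}: a division algebra.

[2, 13, 19, 29]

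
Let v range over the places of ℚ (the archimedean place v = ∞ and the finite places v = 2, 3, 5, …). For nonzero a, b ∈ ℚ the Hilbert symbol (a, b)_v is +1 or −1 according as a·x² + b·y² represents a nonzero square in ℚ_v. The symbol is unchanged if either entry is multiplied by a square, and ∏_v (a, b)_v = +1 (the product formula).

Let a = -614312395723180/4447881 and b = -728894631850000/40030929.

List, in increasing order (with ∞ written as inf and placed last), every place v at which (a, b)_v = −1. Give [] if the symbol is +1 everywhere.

[5, 29, 43, inf]

(a, b) ≡ (-65395, -2811985) mod (ℚ^×)²; places V = {2, 3, 5, 7, 11, 19, 23, 29, 37, 41, 43, ∞}.
(a,b)_37: α=-2, u≡27; β=-2, v≡24 (mod 37); (27|37)=+1, (24|37)=-1; sign (−1)^0·+1^-2·-1^-2 = +1.
(a,b)_7: α=4, u≡3; β=2, v≡5 (mod 7); (3|7)=-1, (5|7)=-1; sign (−1)^0·-1^2·-1^4 = +1.
(a,b)_∞: sgn(-65395)=−, sgn(-2811985)=−, so -1.
(a,b)_29: α=1, u≡9; β=1, v≡11 (mod 29); (9|29)=+1, (11|29)=-1; sign (−1)^0·+1^1·-1^1 = -1.
(a,b)_2: α=2, β=4; u≡5, v≡7 (mod 8); ε(u)ε(v)=0·1, αω(v)=2·0, βω(u)=4·1; sum ≡ 0  ⇒  +1.
(a,b)_11: α=1, u≡8; β=1, v≡9 (mod 11); (8|11)=-1, (9|11)=+1; sign (−1)^1·-1^1·+1^1 = +1.
(a,b)_19: α=-2, u≡3; β=-2, v≡14 (mod 19); (3|19)=-1, (14|19)=-1; sign (−1)^0·-1^-2·-1^-2 = +1.
(a,b)_43: α=2, u≡3; β=1, v≡29 (mod 43); (3|43)=-1, (29|43)=-1; sign (−1)^0·-1^1·-1^2 = -1.
(a,b)_23: α=2, u≡19; β=2, v≡13 (mod 23); (19|23)=-1, (13|23)=+1; sign (−1)^0·-1^2·+1^2 = +1.
(a,b)_5: α=1, u≡4; β=5, v≡2 (mod 5); (4|5)=+1, (2|5)=-1; sign (−1)^0·+1^5·-1^1 = -1.
(a,b)_3: α=-2, u≡2; β=-4, v≡2 (mod 3); (2|3)=-1, (2|3)=-1; sign (−1)^0·-1^-4·-1^-2 = +1.
(a,b)_41: α=1, u≡37; β=1, v≡8 (mod 41); (37|41)=+1, (8|41)=+1; sign (−1)^0·+1^1·+1^1 = +1.
Ram(-65395, -2811985) = {5, 29, 43, ∞}; no ℚ_5-point on the conic.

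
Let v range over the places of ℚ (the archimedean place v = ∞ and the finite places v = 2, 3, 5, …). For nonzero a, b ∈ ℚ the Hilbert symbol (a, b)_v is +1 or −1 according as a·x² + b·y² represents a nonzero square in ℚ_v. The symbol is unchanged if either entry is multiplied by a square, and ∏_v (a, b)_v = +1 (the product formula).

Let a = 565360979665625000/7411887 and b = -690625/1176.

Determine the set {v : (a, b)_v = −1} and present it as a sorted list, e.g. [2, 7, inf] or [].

(a, b) ≡ (3542, -6630) mod (ℚ^×)²; places V = {2, 3, 5, 7, 11, 13, 17, 23, ∞}.
(a,b)_13: α=2, u≡8; β=1, v≡1 (mod 13); (8|13)=-1, (1|13)=+1; sign (−1)^0·-1^1·+1^2 = -1.
(a,b)_3: α=-2, u≡2; β=-1, v≡1 (mod 3); (2|3)=-1, (1|3)=+1; sign (−1)^0·-1^-1·+1^-2 = -1.
(a,b)_17: α=2, u≡12; β=1, v≡13 (mod 17); (12|17)=-1, (13|17)=+1; sign (−1)^0·-1^1·+1^2 = -1.
(a,b)_∞: sgn(3542)=+, sgn(-6630)=−, so +1.
(a,b)_7: α=-7, u≡2; β=-2, v≡3 (mod 7); (2|7)=+1, (3|7)=-1; sign (−1)^0·+1^-2·-1^-7 = -1.
(a,b)_23: α=1, u≡2; β=0, v≡14 (mod 23); (2|23)=+1, (14|23)=-1; sign (−1)^0·+1^0·-1^1 = -1.
(a,b)_2: α=3, β=-3; u≡3, v≡5 (mod 8); ε(u)ε(v)=1·0, αω(v)=3·1, βω(u)=-3·1; sum ≡ 0  ⇒  +1.
(a,b)_11: α=5, u≡1; β=0, v≡1 (mod 11); (1|11)=+1, (1|11)=+1; sign (−1)^0·+1^0·+1^5 = +1.
(a,b)_5: α=8, u≡2; β=5, v≡4 (mod 5); (2|5)=-1, (4|5)=+1; sign (−1)^0·-1^5·+1^8 = -1.
|Ram(3542, -6630)| = 6, even; anisotropic at {3, 5, 7, 13, 17, 23}.

[3, 5, 7, 13, 17, 23]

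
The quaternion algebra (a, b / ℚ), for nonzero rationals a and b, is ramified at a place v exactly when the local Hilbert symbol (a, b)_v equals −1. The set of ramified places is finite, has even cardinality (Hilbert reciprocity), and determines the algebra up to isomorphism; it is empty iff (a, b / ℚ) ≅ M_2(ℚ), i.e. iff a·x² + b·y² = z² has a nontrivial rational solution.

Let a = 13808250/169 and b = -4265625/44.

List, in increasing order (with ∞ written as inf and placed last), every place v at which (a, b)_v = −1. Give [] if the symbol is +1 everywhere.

(a, b) ≡ (170, -3003) mod (ℚ^×)²; places V = {2, 3, 5, 7, 11, 13, 17, 19, ∞}.
(a,b)_11: α=0, u≡4; β=-1, v≡8 (mod 11); (4|11)=+1, (8|11)=-1; sign (−1)^0·+1^-1·-1^0 = +1.
(a,b)_5: α=3, u≡4; β=6, v≡3 (mod 5); (4|5)=+1, (3|5)=-1; sign (−1)^0·+1^6·-1^3 = -1.
(a,b)_19: α=2, u≡8; β=0, v≡14 (mod 19); (8|19)=-1, (14|19)=-1; sign (−1)^0·-1^0·-1^2 = +1.
(a,b)_7: α=0, u≡1; β=1, v≡5 (mod 7); (1|7)=+1, (5|7)=-1; sign (−1)^0·+1^1·-1^0 = +1.
(a,b)_17: α=1, u≡10; β=0, v≡10 (mod 17); (10|17)=-1, (10|17)=-1; sign (−1)^0·-1^0·-1^1 = -1.
(a,b)_13: α=-2, u≡1; β=1, v≡12 (mod 13); (1|13)=+1, (12|13)=+1; sign (−1)^0·+1^1·+1^-2 = +1.
(a,b)_3: α=2, u≡2; β=1, v≡1 (mod 3); (2|3)=-1, (1|3)=+1; sign (−1)^0·-1^1·+1^2 = -1.
(a,b)_∞: sgn(170)=+, sgn(-3003)=−, so +1.
(a,b)_2: α=1, β=-2; u≡5, v≡5 (mod 8); ε(u)ε(v)=0·0, αω(v)=1·1, βω(u)=-2·1; sum ≡ 1  ⇒  -1.
Ram(170, -3003) = {2, 3, 5, 17}; no ℚ_2-point on the conic.

[2, 3, 5, 17]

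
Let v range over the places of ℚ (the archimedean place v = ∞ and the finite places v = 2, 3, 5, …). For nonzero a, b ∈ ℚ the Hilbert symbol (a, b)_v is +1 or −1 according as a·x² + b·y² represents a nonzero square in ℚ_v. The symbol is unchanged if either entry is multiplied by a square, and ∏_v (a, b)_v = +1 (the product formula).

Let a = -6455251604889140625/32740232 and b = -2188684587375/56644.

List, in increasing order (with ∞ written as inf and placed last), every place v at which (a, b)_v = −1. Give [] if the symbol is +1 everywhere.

(a, b) ≡ (-4290, -55) mod (ℚ^×)²; places V = {2, 3, 5, 7, 11, 13, 17, 31, ∞}.
(a,b)_7: α=-2, u≡4; β=-2, v≡1 (mod 7); (4|7)=+1, (1|7)=+1; sign (−1)^0·+1^-2·+1^-2 = +1.
(a,b)_∞: sgn(-4290)=−, sgn(-55)=−, so -1.
(a,b)_5: α=7, u≡2; β=3, v≡4 (mod 5); (2|5)=-1, (4|5)=+1; sign (−1)^0·-1^3·+1^7 = -1.
(a,b)_11: α=5, u≡10; β=3, v≡6 (mod 11); (10|11)=-1, (6|11)=-1; sign (−1)^1·-1^3·-1^5 = -1.
(a,b)_2: α=-3, β=-2; u≡7, v≡1 (mod 8); ε(u)ε(v)=1·0, αω(v)=-3·0, βω(u)=-2·0; sum ≡ 0  ⇒  +1.
(a,b)_3: α=5, u≡1; β=4, v≡2 (mod 3); (1|3)=+1, (2|3)=-1; sign (−1)^0·+1^4·-1^5 = -1.
(a,b)_31: α=2, u≡9; β=2, v≡14 (mod 31); (9|31)=+1, (14|31)=+1; sign (−1)^0·+1^2·+1^2 = +1.
(a,b)_17: α=-4, u≡3; β=-2, v≡16 (mod 17); (3|17)=-1, (16|17)=+1; sign (−1)^0·-1^-2·+1^-4 = +1.
(a,b)_13: α=3, u≡2; β=2, v≡1 (mod 13); (2|13)=-1, (1|13)=+1; sign (−1)^0·-1^2·+1^3 = +1.
Ram(-4290, -55) = {3, 5, 11, ∞}; no ℚ_3-point on the conic.

[3, 5, 11, inf]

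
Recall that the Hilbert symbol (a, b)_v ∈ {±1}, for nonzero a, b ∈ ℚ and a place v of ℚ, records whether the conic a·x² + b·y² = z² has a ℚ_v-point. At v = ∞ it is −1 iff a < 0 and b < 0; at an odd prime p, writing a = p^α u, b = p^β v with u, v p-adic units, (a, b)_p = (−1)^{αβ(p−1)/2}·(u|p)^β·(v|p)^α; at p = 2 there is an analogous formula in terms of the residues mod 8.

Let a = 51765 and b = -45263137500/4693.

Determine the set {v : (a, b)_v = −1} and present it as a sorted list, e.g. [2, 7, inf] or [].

(a, b) ≡ (51765, -533715) mod (ℚ^×)²; places V = {2, 3, 5, 7, 13, 17, 19, 23, 29, ∞}.
(a,b)_3: α=1, u≡2; β=3, v≡1 (mod 3); (2|3)=-1, (1|3)=+1; sign (−1)^1·-1^3·+1^1 = +1.
(a,b)_2: α=0, β=2; u≡5, v≡5 (mod 8); ε(u)ε(v)=0·0, αω(v)=0·1, βω(u)=2·1; sum ≡ 0  ⇒  +1.
(a,b)_5: α=1, u≡3; β=5, v≡2 (mod 5); (3|5)=-1, (2|5)=-1; sign (−1)^0·-1^5·-1^1 = +1.
(a,b)_29: α=1, u≡16; β=0, v≡28 (mod 29); (16|29)=+1, (28|29)=+1; sign (−1)^0·+1^0·+1^1 = +1.
(a,b)_13: α=0, u≡12; β=-1, v≡3 (mod 13); (12|13)=+1, (3|13)=+1; sign (−1)^0·+1^-1·+1^0 = +1.
(a,b)_∞: sgn(51765)=+, sgn(-533715)=−, so +1.
(a,b)_19: α=0, u≡9; β=-2, v≡15 (mod 19); (9|19)=+1, (15|19)=-1; sign (−1)^0·+1^-2·-1^0 = +1.
(a,b)_17: α=1, u≡2; β=1, v≡1 (mod 17); (2|17)=+1, (1|17)=+1; sign (−1)^0·+1^1·+1^1 = +1.
(a,b)_23: α=0, u≡15; β=1, v≡1 (mod 23); (15|23)=-1, (1|23)=+1; sign (−1)^0·-1^1·+1^0 = -1.
(a,b)_7: α=1, u≡3; β=3, v≡3 (mod 7); (3|7)=-1, (3|7)=-1; sign (−1)^1·-1^3·-1^1 = -1.
(51765, -533715 / ℚ) ramifies at {7, 23}: a division algebra.

[7, 23]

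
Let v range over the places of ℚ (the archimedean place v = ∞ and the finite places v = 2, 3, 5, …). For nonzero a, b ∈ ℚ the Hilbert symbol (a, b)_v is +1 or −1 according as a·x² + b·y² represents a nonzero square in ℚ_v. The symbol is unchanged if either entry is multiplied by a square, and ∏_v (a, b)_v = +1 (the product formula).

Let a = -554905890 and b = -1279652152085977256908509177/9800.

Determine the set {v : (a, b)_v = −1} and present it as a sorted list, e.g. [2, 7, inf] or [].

[2, 37, 41, inf]

Mod squares: a ≡ -139810, b ≡ -25234. Check v ∈ {∞, 2, 3, 5, 7, 11, 19, 31, 37, 41}.
v=∞: -139810 < 0 and -25234 < 0  ⇒  (a,b)_∞ = -1.
v=5: a=5^1·(≡2), b=5^-2·(≡4) mod 5; (2|5)=-1, (4|5)=+1; (−1)^{1·-2·2}·(-1)^-2·(+1)^1 = +1.
v=37: a=37^0·(≡19), b=37^1·(≡9) mod 37; (19|37)=-1, (9|37)=+1; (−1)^{0·1·18}·(-1)^1·(+1)^0 = -1.
v=41: a=41^1·(≡15), b=41^4·(≡7) mod 41; (15|41)=-1, (7|41)=-1; (−1)^{1·4·20}·(-1)^4·(-1)^1 = -1.
v=31: a=31^1·(≡16), b=31^3·(≡21) mod 31; (16|31)=+1, (21|31)=-1; (−1)^{1·3·15}·(+1)^3·(-1)^1 = +1.
v=3: a=3^4·(≡2), b=3^8·(≡2) mod 3; (2|3)=-1, (2|3)=-1; (−1)^{4·8·1}·(-1)^8·(-1)^4 = +1.
v=7: a=7^2·(≡4), b=7^-2·(≡1) mod 7; (4|7)=+1, (1|7)=+1; (−1)^{2·-2·3}·(+1)^-2·(+1)^2 = +1.
v=11: a=11^1·(≡10), b=11^3·(≡5) mod 11; (10|11)=-1, (5|11)=+1; (−1)^{1·3·5}·(-1)^3·(+1)^1 = +1.
v=19: a=19^0·(≡16), b=19^6·(≡17) mod 19; (16|19)=+1, (17|19)=+1; (−1)^{0·6·9}·(+1)^6·(+1)^0 = +1.
v=2: v_2(a)=1, v_2(b)=-3; units ≡ 7, 7 (mod 8); ε·ε+αω+βω = 1·1+1·0+-3·0 ≡ 1  ⇒  (a,b)_2 = -1.
|Ram(-139810, -25234)| = 4, even; anisotropic at {2, 37, 41, ∞}.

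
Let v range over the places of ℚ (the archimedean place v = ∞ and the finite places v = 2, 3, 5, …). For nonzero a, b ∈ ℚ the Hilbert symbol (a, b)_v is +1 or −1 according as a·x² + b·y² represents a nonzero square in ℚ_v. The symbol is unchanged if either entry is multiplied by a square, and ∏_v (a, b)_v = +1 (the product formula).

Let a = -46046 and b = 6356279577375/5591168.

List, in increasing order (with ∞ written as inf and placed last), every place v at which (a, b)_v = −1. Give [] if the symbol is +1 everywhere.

[13, 23]

(a, b) ≡ (-46046, 2990) mod (ℚ^×)²; places V = {2, 3, 5, 7, 11, 13, 19, 23, ∞}.
(a,b)_23: α=1, u≡22; β=3, v≡22 (mod 23); (22|23)=-1, (22|23)=-1; sign (−1)^1·-1^3·-1^1 = -1.
(a,b)_∞: sgn(-46046)=−, sgn(2990)=+, so +1.
(a,b)_5: α=0, u≡4; β=3, v≡3 (mod 5); (4|5)=+1, (3|5)=-1; sign (−1)^0·+1^3·-1^0 = +1.
(a,b)_3: α=0, u≡1; β=8, v≡2 (mod 3); (1|3)=+1, (2|3)=-1; sign (−1)^0·+1^8·-1^0 = +1.
(a,b)_11: α=1, u≡5; β=-2, v≡3 (mod 11); (5|11)=+1, (3|11)=+1; sign (−1)^0·+1^-2·+1^1 = +1.
(a,b)_2: α=1, β=-7; u≡1, v≡7 (mod 8); ε(u)ε(v)=0·1, αω(v)=1·0, βω(u)=-7·0; sum ≡ 0  ⇒  +1.
(a,b)_13: α=1, u≡7; β=1, v≡9 (mod 13); (7|13)=-1, (9|13)=+1; sign (−1)^0·-1^1·+1^1 = -1.
(a,b)_7: α=1, u≡2; β=2, v≡1 (mod 7); (2|7)=+1, (1|7)=+1; sign (−1)^0·+1^2·+1^1 = +1.
(a,b)_19: α=0, u≡10; β=-2, v≡1 (mod 19); (10|19)=-1, (1|19)=+1; sign (−1)^0·-1^-2·+1^0 = +1.
(-46046, 2990 / ℚ) ramifies at {13, 23}: a division algebra.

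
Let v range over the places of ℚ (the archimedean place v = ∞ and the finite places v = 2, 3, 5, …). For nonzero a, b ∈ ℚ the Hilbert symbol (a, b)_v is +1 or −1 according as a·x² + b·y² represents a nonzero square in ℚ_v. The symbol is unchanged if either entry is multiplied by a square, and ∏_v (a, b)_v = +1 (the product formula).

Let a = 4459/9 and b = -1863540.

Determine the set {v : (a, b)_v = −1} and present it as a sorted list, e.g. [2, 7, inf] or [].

Mod squares: a ≡ 91, b ≡ -51765. Check v ∈ {∞, 2, 3, 5, 7, 13, 17, 29}.
v=∞: 91 > 0 and -51765 < 0  ⇒  (a,b)_∞ = +1.
v=17: a=17^0·(≡10), b=17^1·(≡13) mod 17; (10|17)=-1, (13|17)=+1; (−1)^{0·1·8}·(-1)^1·(+1)^0 = -1.
v=7: a=7^3·(≡3), b=7^1·(≡4) mod 7; (3|7)=-1, (4|7)=+1; (−1)^{3·1·3}·(-1)^1·(+1)^3 = +1.
v=2: v_2(a)=0, v_2(b)=2; units ≡ 3, 3 (mod 8); ε·ε+αω+βω = 1·1+0·1+2·1 ≡ 1  ⇒  (a,b)_2 = -1.
v=3: a=3^-2·(≡1), b=3^3·(≡1) mod 3; (1|3)=+1, (1|3)=+1; (−1)^{-2·3·1}·(+1)^3·(+1)^-2 = +1.
v=29: a=29^0·(≡25), b=29^1·(≡4) mod 29; (25|29)=+1, (4|29)=+1; (−1)^{0·1·14}·(+1)^1·(+1)^0 = +1.
v=5: a=5^0·(≡1), b=5^1·(≡2) mod 5; (1|5)=+1, (2|5)=-1; (−1)^{0·1·2}·(+1)^1·(-1)^0 = +1.
v=13: a=13^1·(≡2), b=13^0·(≡10) mod 13; (2|13)=-1, (10|13)=+1; (−1)^{1·0·6}·(-1)^0·(+1)^1 = +1.
|Ram(91, -51765)| = 2, even; anisotropic at {2, 17}.

[2, 17]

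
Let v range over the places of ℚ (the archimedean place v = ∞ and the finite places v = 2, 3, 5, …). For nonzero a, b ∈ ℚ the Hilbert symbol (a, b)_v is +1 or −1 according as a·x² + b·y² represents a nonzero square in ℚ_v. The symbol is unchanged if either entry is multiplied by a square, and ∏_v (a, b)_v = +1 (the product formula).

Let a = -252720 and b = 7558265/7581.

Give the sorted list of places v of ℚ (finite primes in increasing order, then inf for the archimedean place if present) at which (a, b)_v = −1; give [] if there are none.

(a, b) ≡ (-195, 1365) mod (ℚ^×)²; places V = {2, 3, 5, 7, 11, 13, 19, 31, ∞}.
(a,b)_11: α=0, u≡5; β=2, v≡9 (mod 11); (5|11)=+1, (9|11)=+1; sign (−1)^0·+1^2·+1^0 = +1.
(a,b)_7: α=0, u≡1; β=-1, v≡3 (mod 7); (1|7)=+1, (3|7)=-1; sign (−1)^0·+1^-1·-1^0 = +1.
(a,b)_2: α=4, β=0; u≡5, v≡5 (mod 8); ε(u)ε(v)=0·0, αω(v)=4·1, βω(u)=0·1; sum ≡ 0  ⇒  +1.
(a,b)_5: α=1, u≡1; β=1, v≡3 (mod 5); (1|5)=+1, (3|5)=-1; sign (−1)^0·+1^1·-1^1 = -1.
(a,b)_∞: sgn(-195)=−, sgn(1365)=+, so +1.
(a,b)_13: α=1, u≡8; β=1, v≡3 (mod 13); (8|13)=-1, (3|13)=+1; sign (−1)^0·-1^1·+1^1 = -1.
(a,b)_19: α=0, u≡18; β=-2, v≡4 (mod 19); (18|19)=-1, (4|19)=+1; sign (−1)^0·-1^-2·+1^0 = +1.
(a,b)_31: α=0, u≡23; β=2, v≡25 (mod 31); (23|31)=-1, (25|31)=+1; sign (−1)^0·-1^2·+1^0 = +1.
(a,b)_3: α=5, u≡1; β=-1, v≡2 (mod 3); (1|3)=+1, (2|3)=-1; sign (−1)^1·+1^-1·-1^5 = +1.
Ram(-195, 1365) = {5, 13}; no ℚ_5-point on the conic.

[5, 13]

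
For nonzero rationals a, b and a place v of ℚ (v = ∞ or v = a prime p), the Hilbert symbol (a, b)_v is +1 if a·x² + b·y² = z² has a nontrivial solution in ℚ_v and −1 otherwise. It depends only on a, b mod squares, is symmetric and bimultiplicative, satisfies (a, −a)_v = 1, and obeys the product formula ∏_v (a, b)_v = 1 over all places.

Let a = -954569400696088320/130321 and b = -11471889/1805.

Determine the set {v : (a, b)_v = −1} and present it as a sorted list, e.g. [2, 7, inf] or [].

Mod squares: a ≡ -255, b ≡ -2805. Check v ∈ {∞, 2, 3, 5, 11, 13, 17, 19}.
v=2: v_2(a)=8, v_2(b)=0; units ≡ 1, 3 (mod 8); ε·ε+αω+βω = 0·1+8·1+0·0 ≡ 0  ⇒  (a,b)_2 = +1.
v=13: a=13^4·(≡11), b=13^2·(≡4) mod 13; (11|13)=-1, (4|13)=+1; (−1)^{4·2·6}·(-1)^2·(+1)^4 = +1.
v=19: a=19^-4·(≡7), b=19^-2·(≡9) mod 19; (7|19)=+1, (9|19)=+1; (−1)^{-4·-2·9}·(+1)^-2·(+1)^-4 = +1.
v=∞: -255 < 0 and -2805 < 0  ⇒  (a,b)_∞ = -1.
v=11: a=11^6·(≡5), b=11^3·(≡5) mod 11; (5|11)=+1, (5|11)=+1; (−1)^{6·3·5}·(+1)^3·(+1)^6 = +1.
v=17: a=17^3·(≡1), b=17^1·(≡5) mod 17; (1|17)=+1, (5|17)=-1; (−1)^{3·1·8}·(+1)^1·(-1)^3 = -1.
v=3: a=3^1·(≡2), b=3^1·(≡1) mod 3; (2|3)=-1, (1|3)=+1; (−1)^{1·1·1}·(-1)^1·(+1)^1 = +1.
v=5: a=5^1·(≡1), b=5^-1·(≡1) mod 5; (1|5)=+1, (1|5)=+1; (−1)^{1·-1·2}·(+1)^-1·(+1)^1 = +1.
(-255, -2805 / ℚ) ramifies at {17, ∞}: a division algebra.

[17, inf]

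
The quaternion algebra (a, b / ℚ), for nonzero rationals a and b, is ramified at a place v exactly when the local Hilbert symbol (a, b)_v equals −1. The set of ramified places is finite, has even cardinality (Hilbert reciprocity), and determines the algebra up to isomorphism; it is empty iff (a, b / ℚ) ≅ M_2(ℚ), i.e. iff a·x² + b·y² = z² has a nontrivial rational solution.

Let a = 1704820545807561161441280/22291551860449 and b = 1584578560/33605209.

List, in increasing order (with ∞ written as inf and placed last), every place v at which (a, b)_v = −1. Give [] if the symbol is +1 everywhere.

[5, 23]

(a, b) ≡ (345, 115) mod (ℚ^×)²; places V = {2, 3, 5, 7, 11, 13, 17, 23, 29, 31, ∞}.
(a,b)_23: α=3, u≡21; β=1, v≡14 (mod 23); (21|23)=-1, (14|23)=-1; sign (−1)^1·-1^1·-1^3 = -1.
(a,b)_3: α=3, u≡1; β=0, v≡1 (mod 3); (1|3)=+1, (1|3)=+1; sign (−1)^0·+1^0·+1^3 = +1.
(a,b)_13: α=4, u≡2; β=0, v≡6 (mod 13); (2|13)=-1, (6|13)=-1; sign (−1)^0·-1^0·-1^4 = +1.
(a,b)_2: α=20, β=14; u≡1, v≡3 (mod 8); ε(u)ε(v)=0·1, αω(v)=20·1, βω(u)=14·0; sum ≡ 0  ⇒  +1.
(a,b)_31: α=-4, u≡4; β=-2, v≡13 (mod 31); (4|31)=+1, (13|31)=-1; sign (−1)^0·+1^-2·-1^-4 = +1.
(a,b)_∞: sgn(345)=+, sgn(115)=+, so +1.
(a,b)_29: α=4, u≡15; β=2, v≡13 (mod 29); (15|29)=-1, (13|29)=+1; sign (−1)^0·-1^2·+1^4 = +1.
(a,b)_5: α=1, u≡4; β=1, v≡3 (mod 5); (4|5)=+1, (3|5)=-1; sign (−1)^0·+1^1·-1^1 = -1.
(a,b)_7: α=2, u≡2; β=0, v≡5 (mod 7); (2|7)=+1, (5|7)=-1; sign (−1)^0·+1^0·-1^2 = +1.
(a,b)_11: α=0, u≡9; β=-2, v≡4 (mod 11); (9|11)=+1, (4|11)=+1; sign (−1)^0·+1^-2·+1^0 = +1.
(a,b)_17: α=-6, u≡10; β=-2, v≡9 (mod 17); (10|17)=-1, (9|17)=+1; sign (−1)^0·-1^-2·+1^-6 = +1.
(345, 115 / ℚ) ramifies at {5, 23}: a division algebra.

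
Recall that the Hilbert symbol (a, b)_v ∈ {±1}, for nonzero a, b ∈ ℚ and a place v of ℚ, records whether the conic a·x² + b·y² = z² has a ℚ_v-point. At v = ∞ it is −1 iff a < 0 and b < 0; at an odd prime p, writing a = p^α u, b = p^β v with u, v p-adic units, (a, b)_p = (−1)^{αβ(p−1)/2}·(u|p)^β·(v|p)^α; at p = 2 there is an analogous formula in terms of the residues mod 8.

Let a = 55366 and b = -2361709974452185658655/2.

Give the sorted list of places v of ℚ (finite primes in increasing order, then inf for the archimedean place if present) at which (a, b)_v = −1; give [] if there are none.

[2, 17, 23, 31, 37, 47]

(a, b) ≡ (55366, -210784190) mod (ℚ^×)²; places V = {2, 3, 5, 17, 19, 23, 31, 37, 47, ∞}.
(a,b)_5: α=0, u≡1; β=1, v≡2 (mod 5); (1|5)=+1, (2|5)=-1; sign (−1)^0·+1^1·-1^0 = +1.
(a,b)_47: α=1, u≡3; β=3, v≡17 (mod 47); (3|47)=+1, (17|47)=+1; sign (−1)^1·+1^3·+1^1 = -1.
(a,b)_∞: sgn(55366)=+, sgn(-210784190)=−, so +1.
(a,b)_3: α=0, u≡1; β=4, v≡1 (mod 3); (1|3)=+1, (1|3)=+1; sign (−1)^0·+1^4·+1^0 = +1.
(a,b)_19: α=1, u≡7; β=4, v≡16 (mod 19); (7|19)=+1, (16|19)=+1; sign (−1)^0·+1^4·+1^1 = +1.
(a,b)_2: α=1, β=-1; u≡3, v≡1 (mod 8); ε(u)ε(v)=1·0, αω(v)=1·0, βω(u)=-1·1; sum ≡ 1  ⇒  -1.
(a,b)_23: α=0, u≡5; β=1, v≡4 (mod 23); (5|23)=-1, (4|23)=+1; sign (−1)^0·-1^1·+1^0 = -1.
(a,b)_37: α=0, u≡14; β=1, v≡31 (mod 37); (14|37)=-1, (31|37)=-1; sign (−1)^0·-1^1·-1^0 = -1.
(a,b)_17: α=0, u≡14; β=1, v≡9 (mod 17); (14|17)=-1, (9|17)=+1; sign (−1)^0·-1^1·+1^0 = -1.
(a,b)_31: α=1, u≡19; β=3, v≡4 (mod 31); (19|31)=+1, (4|31)=+1; sign (−1)^1·+1^3·+1^1 = -1.
|Ram(55366, -210784190)| = 6, even; anisotropic at {2, 17, 23, 31, 37, 47}.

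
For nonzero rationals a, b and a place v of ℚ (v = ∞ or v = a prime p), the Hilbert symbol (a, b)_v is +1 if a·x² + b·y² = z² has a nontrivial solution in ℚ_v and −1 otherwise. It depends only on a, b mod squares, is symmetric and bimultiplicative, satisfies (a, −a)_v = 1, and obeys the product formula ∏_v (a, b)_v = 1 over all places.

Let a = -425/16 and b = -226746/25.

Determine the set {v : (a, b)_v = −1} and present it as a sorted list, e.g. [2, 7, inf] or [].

[2, 17, 19, inf]

(a, b) ≡ (-17, -25194) mod (ℚ^×)²; places V = {2, 3, 5, 13, 17, 19, ∞}.
(a,b)_2: α=-4, β=1; u≡7, v≡3 (mod 8); ε(u)ε(v)=1·1, αω(v)=-4·1, βω(u)=1·0; sum ≡ 1  ⇒  -1.
(a,b)_17: α=1, u≡8; β=1, v≡3 (mod 17); (8|17)=+1, (3|17)=-1; sign (−1)^0·+1^1·-1^1 = -1.
(a,b)_5: α=2, u≡3; β=-2, v≡4 (mod 5); (3|5)=-1, (4|5)=+1; sign (−1)^0·-1^-2·+1^2 = +1.
(a,b)_∞: sgn(-17)=−, sgn(-25194)=−, so -1.
(a,b)_13: α=0, u≡10; β=1, v≡9 (mod 13); (10|13)=+1, (9|13)=+1; sign (−1)^0·+1^1·+1^0 = +1.
(a,b)_3: α=0, u≡1; β=3, v≡2 (mod 3); (1|3)=+1, (2|3)=-1; sign (−1)^0·+1^3·-1^0 = +1.
(a,b)_19: α=0, u≡15; β=1, v≡6 (mod 19); (15|19)=-1, (6|19)=+1; sign (−1)^0·-1^1·+1^0 = -1.
Ram(-17, -25194) = {2, 17, 19, ∞}; no ℚ_2-point on the conic.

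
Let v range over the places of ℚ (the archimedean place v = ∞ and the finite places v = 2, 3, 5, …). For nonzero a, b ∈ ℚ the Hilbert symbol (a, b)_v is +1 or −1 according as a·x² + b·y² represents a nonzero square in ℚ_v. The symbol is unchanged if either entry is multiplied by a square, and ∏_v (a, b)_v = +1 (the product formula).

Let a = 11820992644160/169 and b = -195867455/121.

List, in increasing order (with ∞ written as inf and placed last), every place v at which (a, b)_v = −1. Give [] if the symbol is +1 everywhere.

[5, 31, 37, 41]

Mod squares: a ≡ 2242385, b ≡ -3997295. Check v ∈ {∞, 2, 5, 7, 11, 13, 17, 23, 31, 37, 41}.
v=23: a=23^1·(≡19), b=23^0·(≡18) mod 23; (19|23)=-1, (18|23)=+1; (−1)^{1·0·11}·(-1)^0·(+1)^1 = +1.
v=41: a=41^2·(≡11), b=41^1·(≡29) mod 41; (11|41)=-1, (29|41)=-1; (−1)^{2·1·20}·(-1)^1·(-1)^2 = -1.
v=13: a=13^-2·(≡11), b=13^0·(≡12) mod 13; (11|13)=-1, (12|13)=+1; (−1)^{-2·0·6}·(-1)^0·(+1)^-2 = +1.
v=7: a=7^2·(≡5), b=7^2·(≡3) mod 7; (5|7)=-1, (3|7)=-1; (−1)^{2·2·3}·(-1)^2·(-1)^2 = +1.
v=31: a=31^1·(≡30), b=31^1·(≡3) mod 31; (30|31)=-1, (3|31)=-1; (−1)^{1·1·15}·(-1)^1·(-1)^1 = -1.
v=5: a=5^1·(≡3), b=5^1·(≡4) mod 5; (3|5)=-1, (4|5)=+1; (−1)^{1·1·2}·(-1)^1·(+1)^1 = -1.
v=37: a=37^1·(≡28), b=37^1·(≡6) mod 37; (28|37)=+1, (6|37)=-1; (−1)^{1·1·18}·(+1)^1·(-1)^1 = -1.
v=∞: 2242385 > 0 and -3997295 < 0  ⇒  (a,b)_∞ = +1.
v=2: v_2(a)=6, v_2(b)=0; units ≡ 1, 1 (mod 8); ε·ε+αω+βω = 0·0+6·0+0·0 ≡ 0  ⇒  (a,b)_2 = +1.
v=17: a=17^1·(≡15), b=17^1·(≡8) mod 17; (15|17)=+1, (8|17)=+1; (−1)^{1·1·8}·(+1)^1·(+1)^1 = +1.
v=11: a=11^0·(≡10), b=11^-2·(≡8) mod 11; (10|11)=-1, (8|11)=-1; (−1)^{0·-2·5}·(-1)^-2·(-1)^0 = +1.
|Ram(2242385, -3997295)| = 4, even; anisotropic at {5, 31, 37, 41}.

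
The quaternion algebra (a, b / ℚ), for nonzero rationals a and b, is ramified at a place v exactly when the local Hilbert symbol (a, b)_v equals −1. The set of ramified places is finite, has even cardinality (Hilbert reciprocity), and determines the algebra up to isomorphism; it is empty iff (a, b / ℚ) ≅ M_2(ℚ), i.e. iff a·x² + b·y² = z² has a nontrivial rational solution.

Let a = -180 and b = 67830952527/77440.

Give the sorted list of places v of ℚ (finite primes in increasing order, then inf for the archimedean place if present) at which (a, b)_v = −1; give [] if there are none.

(a, b) ≡ (-5, 93670) mod (ℚ^×)²; places V = {2, 3, 5, 11, 13, 17, 19, 23, 29, ∞}.
(a,b)_11: α=0, u≡7; β=-2, v≡4 (mod 11); (7|11)=-1, (4|11)=+1; sign (−1)^0·-1^-2·+1^0 = +1.
(a,b)_29: α=0, u≡23; β=1, v≡26 (mod 29); (23|29)=+1, (26|29)=-1; sign (−1)^0·+1^1·-1^0 = +1.
(a,b)_5: α=1, u≡4; β=-1, v≡4 (mod 5); (4|5)=+1, (4|5)=+1; sign (−1)^0·+1^-1·+1^1 = +1.
(a,b)_19: α=0, u≡10; β=1, v≡17 (mod 19); (10|19)=-1, (17|19)=+1; sign (−1)^0·-1^1·+1^0 = -1.
(a,b)_2: α=2, β=-7; u≡3, v≡3 (mod 8); ε(u)ε(v)=1·1, αω(v)=2·1, βω(u)=-7·1; sum ≡ 0  ⇒  +1.
(a,b)_23: α=0, u≡4; β=2, v≡22 (mod 23); (4|23)=+1, (22|23)=-1; sign (−1)^0·+1^2·-1^0 = +1.
(a,b)_17: α=0, u≡7; β=1, v≡1 (mod 17); (7|17)=-1, (1|17)=+1; sign (−1)^0·-1^1·+1^0 = -1.
(a,b)_13: α=0, u≡2; β=2, v≡6 (mod 13); (2|13)=-1, (6|13)=-1; sign (−1)^0·-1^2·-1^0 = +1.
(a,b)_∞: sgn(-5)=−, sgn(93670)=+, so +1.
(a,b)_3: α=2, u≡1; β=4, v≡1 (mod 3); (1|3)=+1, (1|3)=+1; sign (−1)^0·+1^4·+1^2 = +1.
Ram(-5, 93670) = {17, 19}; no ℚ_17-point on the conic.

[17, 19]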